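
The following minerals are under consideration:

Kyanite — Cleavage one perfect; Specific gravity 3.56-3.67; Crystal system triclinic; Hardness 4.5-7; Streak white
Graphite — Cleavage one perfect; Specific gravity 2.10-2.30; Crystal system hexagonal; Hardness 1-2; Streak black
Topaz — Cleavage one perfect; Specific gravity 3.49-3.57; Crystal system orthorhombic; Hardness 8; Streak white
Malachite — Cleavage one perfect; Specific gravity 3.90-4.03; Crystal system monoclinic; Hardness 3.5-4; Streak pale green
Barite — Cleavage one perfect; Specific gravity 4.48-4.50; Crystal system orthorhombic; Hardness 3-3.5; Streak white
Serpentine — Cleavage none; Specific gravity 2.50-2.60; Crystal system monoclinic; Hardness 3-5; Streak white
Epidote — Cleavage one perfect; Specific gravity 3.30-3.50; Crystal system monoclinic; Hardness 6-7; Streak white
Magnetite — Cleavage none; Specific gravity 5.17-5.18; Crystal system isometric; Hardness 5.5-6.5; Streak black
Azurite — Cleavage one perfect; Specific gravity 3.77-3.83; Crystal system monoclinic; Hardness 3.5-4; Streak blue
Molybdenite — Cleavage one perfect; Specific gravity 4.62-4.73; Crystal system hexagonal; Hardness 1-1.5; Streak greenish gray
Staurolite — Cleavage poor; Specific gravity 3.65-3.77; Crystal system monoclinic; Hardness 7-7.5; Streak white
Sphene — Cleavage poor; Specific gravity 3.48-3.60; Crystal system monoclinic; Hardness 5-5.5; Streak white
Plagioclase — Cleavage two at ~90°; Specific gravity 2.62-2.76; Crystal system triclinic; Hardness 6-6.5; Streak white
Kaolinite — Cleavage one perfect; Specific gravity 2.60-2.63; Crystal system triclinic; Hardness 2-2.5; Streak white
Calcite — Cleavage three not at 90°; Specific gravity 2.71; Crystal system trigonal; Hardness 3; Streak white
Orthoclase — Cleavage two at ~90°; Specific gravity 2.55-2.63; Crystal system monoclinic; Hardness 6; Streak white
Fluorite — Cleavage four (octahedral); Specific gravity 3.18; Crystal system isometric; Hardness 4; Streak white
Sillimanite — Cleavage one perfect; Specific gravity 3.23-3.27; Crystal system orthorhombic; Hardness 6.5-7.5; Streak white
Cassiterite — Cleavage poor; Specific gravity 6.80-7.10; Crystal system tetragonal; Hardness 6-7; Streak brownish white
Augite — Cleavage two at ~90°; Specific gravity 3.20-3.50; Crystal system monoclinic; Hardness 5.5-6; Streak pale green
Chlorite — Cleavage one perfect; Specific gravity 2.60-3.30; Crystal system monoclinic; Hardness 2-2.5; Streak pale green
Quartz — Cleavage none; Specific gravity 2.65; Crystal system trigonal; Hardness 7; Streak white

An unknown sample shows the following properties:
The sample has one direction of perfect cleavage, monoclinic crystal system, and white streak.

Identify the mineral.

One direction of perfect cleavage — only Kyanite, Graphite, Topaz, Malachite, Barite, Epidote, Azurite, Molybdenite, Kaolinite, Sillimanite, Chlorite remain.
Monoclinic crystal system — only Malachite, Epidote, Azurite, Chlorite remain.
White streak — only Epidote remains.
Epidote is the sole remaining match.

Epidote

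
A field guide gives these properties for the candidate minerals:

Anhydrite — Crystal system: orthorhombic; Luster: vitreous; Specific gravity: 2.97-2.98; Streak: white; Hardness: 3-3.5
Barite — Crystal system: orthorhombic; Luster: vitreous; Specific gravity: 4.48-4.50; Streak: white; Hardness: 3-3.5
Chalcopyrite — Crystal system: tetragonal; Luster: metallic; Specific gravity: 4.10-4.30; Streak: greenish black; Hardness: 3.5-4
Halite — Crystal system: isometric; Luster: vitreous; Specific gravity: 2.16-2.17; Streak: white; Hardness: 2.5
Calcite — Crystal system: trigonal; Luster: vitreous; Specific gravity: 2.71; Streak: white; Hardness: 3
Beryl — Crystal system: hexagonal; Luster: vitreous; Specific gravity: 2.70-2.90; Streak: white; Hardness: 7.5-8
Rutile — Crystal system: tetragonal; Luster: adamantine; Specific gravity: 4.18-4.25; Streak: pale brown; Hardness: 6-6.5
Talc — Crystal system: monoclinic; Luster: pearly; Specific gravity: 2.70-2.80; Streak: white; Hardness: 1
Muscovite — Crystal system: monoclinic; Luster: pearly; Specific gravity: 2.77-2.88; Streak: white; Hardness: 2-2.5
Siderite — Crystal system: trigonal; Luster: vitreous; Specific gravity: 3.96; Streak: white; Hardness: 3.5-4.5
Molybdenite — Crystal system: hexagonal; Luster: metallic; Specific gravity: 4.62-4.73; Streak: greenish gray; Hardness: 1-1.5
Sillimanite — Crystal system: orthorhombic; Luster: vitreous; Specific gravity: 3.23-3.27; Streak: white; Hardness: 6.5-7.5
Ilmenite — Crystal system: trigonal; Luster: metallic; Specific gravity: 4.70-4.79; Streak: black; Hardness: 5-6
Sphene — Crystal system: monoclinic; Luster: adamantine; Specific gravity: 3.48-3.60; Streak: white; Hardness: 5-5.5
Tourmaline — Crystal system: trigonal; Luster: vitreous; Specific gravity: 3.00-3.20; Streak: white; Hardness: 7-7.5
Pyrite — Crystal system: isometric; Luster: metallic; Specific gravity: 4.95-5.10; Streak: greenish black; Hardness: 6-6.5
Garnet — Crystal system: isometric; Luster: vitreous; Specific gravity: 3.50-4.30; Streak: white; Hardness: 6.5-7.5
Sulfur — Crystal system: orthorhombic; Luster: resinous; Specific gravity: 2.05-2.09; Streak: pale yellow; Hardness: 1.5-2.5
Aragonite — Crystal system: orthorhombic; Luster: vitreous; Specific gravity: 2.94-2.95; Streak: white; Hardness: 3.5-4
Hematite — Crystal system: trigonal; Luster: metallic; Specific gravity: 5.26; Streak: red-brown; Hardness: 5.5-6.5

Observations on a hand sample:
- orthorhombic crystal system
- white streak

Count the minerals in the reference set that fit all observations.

Orthorhombic crystal system: Anhydrite, Barite, Sillimanite, Sulfur, Aragonite remain.
White streak is inconsistent with Sulfur.
The minerals that satisfy all observations are Anhydrite, Aragonite, Barite, Sillimanite.
That is 4 minerals.

4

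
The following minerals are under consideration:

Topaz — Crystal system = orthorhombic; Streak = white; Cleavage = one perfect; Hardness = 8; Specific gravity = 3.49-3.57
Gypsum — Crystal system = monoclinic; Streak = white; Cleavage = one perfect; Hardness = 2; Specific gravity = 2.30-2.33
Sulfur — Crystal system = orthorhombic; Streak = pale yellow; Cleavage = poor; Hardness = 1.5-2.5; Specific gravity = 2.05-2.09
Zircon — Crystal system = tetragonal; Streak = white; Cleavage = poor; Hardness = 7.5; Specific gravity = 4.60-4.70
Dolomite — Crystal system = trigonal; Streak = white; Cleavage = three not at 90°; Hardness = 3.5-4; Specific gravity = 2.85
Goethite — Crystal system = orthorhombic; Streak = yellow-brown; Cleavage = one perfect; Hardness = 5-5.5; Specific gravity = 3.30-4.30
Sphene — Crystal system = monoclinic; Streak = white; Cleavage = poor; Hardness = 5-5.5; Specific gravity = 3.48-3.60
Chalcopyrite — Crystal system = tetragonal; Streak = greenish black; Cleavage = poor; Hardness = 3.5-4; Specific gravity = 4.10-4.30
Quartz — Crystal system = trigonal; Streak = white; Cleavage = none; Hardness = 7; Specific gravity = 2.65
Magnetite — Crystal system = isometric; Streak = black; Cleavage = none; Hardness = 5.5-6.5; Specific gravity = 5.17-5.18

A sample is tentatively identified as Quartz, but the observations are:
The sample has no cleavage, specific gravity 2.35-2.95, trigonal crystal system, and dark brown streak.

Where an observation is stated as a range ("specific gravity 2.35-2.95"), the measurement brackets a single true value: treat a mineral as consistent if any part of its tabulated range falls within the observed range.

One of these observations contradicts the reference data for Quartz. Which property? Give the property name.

No cleavage: Quartz has cleavage none — within range.
Specific gravity 2.35-2.95: Quartz has SG 2.65 — within range.
Trigonal crystal system: Quartz has trigonal system — within range.
Dark brown streak: Quartz has white streak — outside the reference range.
Only the streak is inconsistent.

streak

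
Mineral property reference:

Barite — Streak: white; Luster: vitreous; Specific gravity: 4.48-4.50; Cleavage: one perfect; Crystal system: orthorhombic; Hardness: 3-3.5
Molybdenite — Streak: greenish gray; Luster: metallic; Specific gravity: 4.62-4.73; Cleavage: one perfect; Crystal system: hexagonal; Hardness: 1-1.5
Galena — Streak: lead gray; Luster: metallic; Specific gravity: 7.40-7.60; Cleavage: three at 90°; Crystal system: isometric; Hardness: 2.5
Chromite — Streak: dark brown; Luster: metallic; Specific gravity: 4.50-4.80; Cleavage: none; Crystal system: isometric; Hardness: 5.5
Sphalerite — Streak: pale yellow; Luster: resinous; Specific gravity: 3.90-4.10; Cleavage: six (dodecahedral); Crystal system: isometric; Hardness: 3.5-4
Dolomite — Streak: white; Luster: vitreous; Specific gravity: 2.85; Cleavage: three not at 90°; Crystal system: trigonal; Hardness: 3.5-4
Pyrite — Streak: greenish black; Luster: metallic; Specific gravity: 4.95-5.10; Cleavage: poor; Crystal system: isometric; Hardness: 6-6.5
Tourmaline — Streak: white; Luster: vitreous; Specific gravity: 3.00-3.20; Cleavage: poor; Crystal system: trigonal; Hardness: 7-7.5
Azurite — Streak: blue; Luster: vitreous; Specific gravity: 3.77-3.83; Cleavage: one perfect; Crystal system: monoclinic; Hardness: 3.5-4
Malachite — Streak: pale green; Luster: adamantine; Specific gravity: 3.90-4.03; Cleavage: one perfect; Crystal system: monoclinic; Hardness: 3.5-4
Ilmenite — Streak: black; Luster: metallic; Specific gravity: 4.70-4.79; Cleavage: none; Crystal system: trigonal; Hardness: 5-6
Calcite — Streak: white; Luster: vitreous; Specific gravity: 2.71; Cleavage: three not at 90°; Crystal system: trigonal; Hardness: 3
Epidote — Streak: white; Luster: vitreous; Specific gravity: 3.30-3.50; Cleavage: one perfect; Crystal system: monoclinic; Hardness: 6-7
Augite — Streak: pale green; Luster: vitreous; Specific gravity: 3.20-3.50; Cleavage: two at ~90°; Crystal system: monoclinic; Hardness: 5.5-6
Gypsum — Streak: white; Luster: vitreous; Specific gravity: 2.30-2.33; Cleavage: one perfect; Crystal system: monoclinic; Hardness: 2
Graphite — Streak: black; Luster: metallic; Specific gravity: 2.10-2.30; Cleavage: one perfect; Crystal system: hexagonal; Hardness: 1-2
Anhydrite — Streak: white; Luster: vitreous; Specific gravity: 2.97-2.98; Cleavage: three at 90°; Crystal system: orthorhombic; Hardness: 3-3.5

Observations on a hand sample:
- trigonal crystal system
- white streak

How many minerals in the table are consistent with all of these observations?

3

Trigonal crystal system — only Dolomite, Tourmaline, Ilmenite, Calcite remain.
White streak excludes Ilmenite.
Remaining candidates: Calcite, Dolomite, Tourmaline.
That is 3 minerals.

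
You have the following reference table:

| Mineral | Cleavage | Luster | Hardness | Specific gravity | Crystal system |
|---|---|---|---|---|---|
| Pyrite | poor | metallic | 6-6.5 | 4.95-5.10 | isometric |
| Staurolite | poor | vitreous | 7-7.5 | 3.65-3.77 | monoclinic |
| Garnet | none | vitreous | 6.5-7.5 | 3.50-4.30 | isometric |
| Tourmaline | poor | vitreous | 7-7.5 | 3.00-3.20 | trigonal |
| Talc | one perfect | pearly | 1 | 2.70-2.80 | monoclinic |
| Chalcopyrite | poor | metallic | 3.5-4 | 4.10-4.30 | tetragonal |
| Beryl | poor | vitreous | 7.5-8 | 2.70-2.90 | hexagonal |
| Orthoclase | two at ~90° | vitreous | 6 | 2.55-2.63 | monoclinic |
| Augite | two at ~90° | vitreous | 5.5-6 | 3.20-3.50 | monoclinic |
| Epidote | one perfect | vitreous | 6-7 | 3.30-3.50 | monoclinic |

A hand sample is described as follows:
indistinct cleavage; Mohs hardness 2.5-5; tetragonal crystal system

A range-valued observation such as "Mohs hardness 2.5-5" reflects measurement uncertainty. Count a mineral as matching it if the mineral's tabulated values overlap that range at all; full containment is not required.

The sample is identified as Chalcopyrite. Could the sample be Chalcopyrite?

Consistent

Indistinct cleavage — is consistent with Chalcopyrite (cleavage poor).
Mohs hardness 2.5-5 — is consistent with Chalcopyrite (hardness 3.5-4).
Tetragonal crystal system — is consistent with Chalcopyrite (tetragonal system).
All observations are consistent with the tabulated values for Chalcopyrite.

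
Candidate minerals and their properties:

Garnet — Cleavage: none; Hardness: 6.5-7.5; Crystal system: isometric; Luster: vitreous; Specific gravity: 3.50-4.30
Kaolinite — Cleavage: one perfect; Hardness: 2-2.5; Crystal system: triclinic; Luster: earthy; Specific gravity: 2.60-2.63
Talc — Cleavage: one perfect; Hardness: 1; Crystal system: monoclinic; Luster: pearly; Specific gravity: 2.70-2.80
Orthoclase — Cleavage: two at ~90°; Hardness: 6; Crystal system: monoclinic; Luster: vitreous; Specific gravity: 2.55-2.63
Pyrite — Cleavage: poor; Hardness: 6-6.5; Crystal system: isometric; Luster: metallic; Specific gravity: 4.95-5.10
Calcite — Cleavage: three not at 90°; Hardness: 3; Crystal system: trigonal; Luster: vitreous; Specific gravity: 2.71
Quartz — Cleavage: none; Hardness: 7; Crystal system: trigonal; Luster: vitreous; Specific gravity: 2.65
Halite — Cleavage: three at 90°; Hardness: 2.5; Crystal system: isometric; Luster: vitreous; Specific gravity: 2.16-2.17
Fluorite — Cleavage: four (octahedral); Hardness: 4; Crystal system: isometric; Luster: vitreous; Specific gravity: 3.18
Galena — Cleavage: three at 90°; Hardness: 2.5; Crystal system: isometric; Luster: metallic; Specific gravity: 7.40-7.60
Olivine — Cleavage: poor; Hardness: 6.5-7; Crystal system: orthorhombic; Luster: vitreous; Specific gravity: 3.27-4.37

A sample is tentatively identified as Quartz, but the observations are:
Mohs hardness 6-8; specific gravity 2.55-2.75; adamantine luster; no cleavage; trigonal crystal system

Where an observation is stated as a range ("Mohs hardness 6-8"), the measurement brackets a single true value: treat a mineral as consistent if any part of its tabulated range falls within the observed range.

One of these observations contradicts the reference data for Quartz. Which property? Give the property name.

Mohs hardness 6-8: Quartz has hardness 7 — matches.
Specific gravity 2.55-2.75: Quartz has SG 2.65 — matches.
Adamantine luster: Quartz has vitreous luster — does not match.
No cleavage: Quartz has cleavage none — matches.
Trigonal crystal system: Quartz has trigonal system — matches.
Only the luster is inconsistent.

luster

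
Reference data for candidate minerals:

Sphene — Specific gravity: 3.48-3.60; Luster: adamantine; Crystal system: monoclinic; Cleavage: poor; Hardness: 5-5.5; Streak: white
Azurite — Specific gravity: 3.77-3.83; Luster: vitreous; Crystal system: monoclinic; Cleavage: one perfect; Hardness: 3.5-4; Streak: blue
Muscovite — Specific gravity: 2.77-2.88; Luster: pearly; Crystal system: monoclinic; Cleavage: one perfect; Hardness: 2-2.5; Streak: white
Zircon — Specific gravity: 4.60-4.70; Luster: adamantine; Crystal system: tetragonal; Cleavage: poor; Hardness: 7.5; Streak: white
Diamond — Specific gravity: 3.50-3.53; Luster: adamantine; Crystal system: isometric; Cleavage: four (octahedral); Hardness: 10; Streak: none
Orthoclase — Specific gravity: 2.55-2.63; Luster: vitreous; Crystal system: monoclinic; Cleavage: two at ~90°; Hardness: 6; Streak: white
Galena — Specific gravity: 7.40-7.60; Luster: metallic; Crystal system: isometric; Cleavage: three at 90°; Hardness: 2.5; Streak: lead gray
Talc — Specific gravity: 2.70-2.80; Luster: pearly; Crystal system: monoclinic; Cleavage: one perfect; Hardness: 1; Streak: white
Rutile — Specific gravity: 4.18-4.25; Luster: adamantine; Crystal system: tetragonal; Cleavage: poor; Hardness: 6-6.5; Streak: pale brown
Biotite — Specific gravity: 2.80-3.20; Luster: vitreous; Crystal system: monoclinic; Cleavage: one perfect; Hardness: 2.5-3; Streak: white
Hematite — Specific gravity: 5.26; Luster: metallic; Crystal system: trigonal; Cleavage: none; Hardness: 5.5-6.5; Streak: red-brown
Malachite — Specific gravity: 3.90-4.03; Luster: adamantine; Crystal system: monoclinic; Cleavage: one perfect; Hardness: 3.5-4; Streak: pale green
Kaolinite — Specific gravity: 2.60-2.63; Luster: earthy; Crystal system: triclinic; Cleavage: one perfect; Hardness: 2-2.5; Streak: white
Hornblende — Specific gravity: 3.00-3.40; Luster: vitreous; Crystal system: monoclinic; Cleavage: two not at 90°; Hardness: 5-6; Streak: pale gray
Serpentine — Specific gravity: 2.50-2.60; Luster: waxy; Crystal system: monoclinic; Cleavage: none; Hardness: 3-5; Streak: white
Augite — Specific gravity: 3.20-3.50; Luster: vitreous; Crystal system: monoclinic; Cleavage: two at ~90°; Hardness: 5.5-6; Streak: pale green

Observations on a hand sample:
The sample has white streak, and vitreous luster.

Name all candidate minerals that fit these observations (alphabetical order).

White streak: only Sphene, Muscovite, Zircon, Orthoclase, Talc, Biotite, Kaolinite, Serpentine remain.
Vitreous luster: only Orthoclase, Biotite remain.
The minerals that satisfy all observations are Biotite, Orthoclase.

Biotite, Orthoclase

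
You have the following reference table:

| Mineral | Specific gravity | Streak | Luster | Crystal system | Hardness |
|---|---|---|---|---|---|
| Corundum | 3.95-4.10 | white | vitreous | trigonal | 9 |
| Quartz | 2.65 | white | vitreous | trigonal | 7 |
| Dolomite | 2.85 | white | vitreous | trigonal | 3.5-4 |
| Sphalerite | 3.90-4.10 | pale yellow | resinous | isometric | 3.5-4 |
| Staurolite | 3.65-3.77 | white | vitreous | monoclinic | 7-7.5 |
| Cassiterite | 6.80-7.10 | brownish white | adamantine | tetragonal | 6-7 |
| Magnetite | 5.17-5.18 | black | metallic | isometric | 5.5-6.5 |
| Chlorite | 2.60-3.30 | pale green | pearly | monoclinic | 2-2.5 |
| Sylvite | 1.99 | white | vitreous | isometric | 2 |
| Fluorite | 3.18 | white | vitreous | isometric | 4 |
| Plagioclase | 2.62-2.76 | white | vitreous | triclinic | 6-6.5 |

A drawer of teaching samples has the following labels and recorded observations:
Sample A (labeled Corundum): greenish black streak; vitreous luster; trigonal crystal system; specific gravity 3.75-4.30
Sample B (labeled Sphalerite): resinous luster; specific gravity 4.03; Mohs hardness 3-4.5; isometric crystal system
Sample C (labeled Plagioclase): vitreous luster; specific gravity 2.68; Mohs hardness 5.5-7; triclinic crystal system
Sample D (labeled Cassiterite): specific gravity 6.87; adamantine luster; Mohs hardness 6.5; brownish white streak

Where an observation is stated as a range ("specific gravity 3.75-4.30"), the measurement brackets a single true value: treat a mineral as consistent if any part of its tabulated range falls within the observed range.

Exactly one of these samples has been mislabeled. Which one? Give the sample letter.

Sample A: Corundum has white streak, but the record shows greenish black streak — this label is wrong.
Sample B: nothing contradicts Sphalerite.
Sample C: nothing contradicts Plagioclase.
Sample D: nothing contradicts Cassiterite.
Sample A is the mislabeled one.

A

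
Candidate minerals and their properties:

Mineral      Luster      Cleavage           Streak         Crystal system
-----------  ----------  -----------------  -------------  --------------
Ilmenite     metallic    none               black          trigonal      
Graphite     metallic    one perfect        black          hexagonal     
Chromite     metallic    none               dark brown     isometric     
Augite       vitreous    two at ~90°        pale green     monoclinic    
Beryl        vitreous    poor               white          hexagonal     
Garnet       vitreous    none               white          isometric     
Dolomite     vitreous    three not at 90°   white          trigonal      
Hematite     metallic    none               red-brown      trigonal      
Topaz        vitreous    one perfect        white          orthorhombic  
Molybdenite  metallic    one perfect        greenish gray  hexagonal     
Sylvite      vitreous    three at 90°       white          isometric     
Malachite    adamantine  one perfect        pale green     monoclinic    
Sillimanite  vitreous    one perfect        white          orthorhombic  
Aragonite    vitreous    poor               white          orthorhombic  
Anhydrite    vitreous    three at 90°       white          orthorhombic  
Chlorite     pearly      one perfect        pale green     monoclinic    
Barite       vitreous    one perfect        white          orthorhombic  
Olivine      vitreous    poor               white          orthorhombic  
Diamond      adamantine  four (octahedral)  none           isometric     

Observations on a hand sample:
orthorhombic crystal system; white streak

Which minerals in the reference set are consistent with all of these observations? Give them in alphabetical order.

Orthorhombic crystal system — narrows the field to Topaz, Sillimanite, Aragonite, Anhydrite, Barite, Olivine.
White streak — consistent with all remaining minerals.
Consistent with every observation: Anhydrite, Aragonite, Barite, Olivine, Sillimanite, Topaz.

Anhydrite, Aragonite, Barite, Olivine, Sillimanite, Topaz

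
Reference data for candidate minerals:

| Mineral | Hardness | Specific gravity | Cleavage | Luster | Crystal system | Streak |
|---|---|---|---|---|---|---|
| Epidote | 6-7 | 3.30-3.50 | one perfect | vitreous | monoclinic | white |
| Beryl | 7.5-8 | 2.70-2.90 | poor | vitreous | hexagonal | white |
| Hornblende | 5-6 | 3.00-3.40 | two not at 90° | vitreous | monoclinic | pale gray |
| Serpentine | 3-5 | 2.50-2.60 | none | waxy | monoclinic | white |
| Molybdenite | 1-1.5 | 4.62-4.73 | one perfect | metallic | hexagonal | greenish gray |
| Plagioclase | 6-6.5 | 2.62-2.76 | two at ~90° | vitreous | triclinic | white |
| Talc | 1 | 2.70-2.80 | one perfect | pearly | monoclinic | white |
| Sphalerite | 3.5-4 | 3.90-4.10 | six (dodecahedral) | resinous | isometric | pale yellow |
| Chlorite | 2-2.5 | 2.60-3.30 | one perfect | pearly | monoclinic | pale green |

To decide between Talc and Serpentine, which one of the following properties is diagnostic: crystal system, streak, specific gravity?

Crystal system: both monoclinic — identical.
Streak: both white — identical.
Specific gravity: Talc 2.70-2.80, Serpentine 2.50-2.60 — distinct.
Of the listed properties, specific gravity is the one that separates them.

specific gravity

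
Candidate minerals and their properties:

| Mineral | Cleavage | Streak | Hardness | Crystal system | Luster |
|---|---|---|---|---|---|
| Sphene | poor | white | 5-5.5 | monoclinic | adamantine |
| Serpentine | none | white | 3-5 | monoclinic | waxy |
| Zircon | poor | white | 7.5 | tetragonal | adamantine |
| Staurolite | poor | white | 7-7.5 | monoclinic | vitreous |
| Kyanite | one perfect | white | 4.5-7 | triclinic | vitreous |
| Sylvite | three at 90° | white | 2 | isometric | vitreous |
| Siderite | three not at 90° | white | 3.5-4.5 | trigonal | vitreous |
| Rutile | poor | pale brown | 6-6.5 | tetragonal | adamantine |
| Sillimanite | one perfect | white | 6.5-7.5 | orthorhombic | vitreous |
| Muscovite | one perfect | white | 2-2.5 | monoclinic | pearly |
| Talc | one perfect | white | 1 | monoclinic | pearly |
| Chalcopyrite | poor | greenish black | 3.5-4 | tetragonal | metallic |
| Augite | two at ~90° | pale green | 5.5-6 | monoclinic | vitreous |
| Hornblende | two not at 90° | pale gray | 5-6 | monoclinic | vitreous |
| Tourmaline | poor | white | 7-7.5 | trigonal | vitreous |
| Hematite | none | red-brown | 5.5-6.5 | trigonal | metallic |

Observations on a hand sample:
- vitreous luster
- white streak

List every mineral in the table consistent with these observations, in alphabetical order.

Kyanite, Siderite, Sillimanite, Staurolite, Sylvite, Tourmaline

Vitreous luster — narrows the field to Staurolite, Kyanite, Sylvite, Siderite, Sillimanite, Augite, Hornblende, Tourmaline.
White streak eliminates Augite, Hornblende.
Remaining candidates: Kyanite, Siderite, Sillimanite, Staurolite, Sylvite, Tourmaline.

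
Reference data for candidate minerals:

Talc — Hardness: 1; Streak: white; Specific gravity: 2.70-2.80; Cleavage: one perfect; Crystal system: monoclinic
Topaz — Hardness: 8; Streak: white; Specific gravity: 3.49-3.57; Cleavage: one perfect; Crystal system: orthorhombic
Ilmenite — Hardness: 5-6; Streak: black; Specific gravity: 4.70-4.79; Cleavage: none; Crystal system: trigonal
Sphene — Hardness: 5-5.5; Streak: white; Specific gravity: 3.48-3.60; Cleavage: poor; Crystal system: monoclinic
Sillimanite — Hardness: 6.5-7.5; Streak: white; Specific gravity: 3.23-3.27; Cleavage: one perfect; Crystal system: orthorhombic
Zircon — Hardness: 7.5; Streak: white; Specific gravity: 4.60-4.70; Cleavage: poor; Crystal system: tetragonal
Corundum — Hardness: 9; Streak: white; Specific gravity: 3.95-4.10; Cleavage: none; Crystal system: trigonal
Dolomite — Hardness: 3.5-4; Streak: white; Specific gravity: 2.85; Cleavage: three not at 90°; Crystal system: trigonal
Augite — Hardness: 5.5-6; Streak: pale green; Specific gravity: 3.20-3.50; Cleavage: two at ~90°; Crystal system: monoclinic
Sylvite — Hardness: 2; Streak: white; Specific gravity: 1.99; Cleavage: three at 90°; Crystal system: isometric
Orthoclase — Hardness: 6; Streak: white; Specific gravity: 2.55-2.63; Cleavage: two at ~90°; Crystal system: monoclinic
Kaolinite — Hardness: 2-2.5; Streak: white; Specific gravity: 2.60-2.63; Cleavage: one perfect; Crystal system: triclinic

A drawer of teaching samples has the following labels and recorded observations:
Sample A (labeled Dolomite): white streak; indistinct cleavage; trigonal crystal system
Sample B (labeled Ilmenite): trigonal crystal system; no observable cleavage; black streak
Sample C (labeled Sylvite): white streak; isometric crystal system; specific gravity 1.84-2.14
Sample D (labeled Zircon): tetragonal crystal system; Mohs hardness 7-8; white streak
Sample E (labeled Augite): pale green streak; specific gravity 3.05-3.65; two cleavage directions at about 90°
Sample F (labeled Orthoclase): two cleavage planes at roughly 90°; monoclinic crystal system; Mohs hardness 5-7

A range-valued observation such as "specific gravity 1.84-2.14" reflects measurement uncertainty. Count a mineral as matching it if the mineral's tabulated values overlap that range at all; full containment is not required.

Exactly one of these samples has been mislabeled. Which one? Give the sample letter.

A

Sample A: indistinct cleavage is outside the reference for Dolomite (cleavage three not at 90°) — mislabeled.
Sample B: all recorded properties match Ilmenite.
Sample C: all recorded properties match Sylvite.
Sample D: all recorded properties match Zircon.
Sample E: all recorded properties match Augite.
Sample F: all recorded properties match Orthoclase.
Only sample A is inconsistent with its label.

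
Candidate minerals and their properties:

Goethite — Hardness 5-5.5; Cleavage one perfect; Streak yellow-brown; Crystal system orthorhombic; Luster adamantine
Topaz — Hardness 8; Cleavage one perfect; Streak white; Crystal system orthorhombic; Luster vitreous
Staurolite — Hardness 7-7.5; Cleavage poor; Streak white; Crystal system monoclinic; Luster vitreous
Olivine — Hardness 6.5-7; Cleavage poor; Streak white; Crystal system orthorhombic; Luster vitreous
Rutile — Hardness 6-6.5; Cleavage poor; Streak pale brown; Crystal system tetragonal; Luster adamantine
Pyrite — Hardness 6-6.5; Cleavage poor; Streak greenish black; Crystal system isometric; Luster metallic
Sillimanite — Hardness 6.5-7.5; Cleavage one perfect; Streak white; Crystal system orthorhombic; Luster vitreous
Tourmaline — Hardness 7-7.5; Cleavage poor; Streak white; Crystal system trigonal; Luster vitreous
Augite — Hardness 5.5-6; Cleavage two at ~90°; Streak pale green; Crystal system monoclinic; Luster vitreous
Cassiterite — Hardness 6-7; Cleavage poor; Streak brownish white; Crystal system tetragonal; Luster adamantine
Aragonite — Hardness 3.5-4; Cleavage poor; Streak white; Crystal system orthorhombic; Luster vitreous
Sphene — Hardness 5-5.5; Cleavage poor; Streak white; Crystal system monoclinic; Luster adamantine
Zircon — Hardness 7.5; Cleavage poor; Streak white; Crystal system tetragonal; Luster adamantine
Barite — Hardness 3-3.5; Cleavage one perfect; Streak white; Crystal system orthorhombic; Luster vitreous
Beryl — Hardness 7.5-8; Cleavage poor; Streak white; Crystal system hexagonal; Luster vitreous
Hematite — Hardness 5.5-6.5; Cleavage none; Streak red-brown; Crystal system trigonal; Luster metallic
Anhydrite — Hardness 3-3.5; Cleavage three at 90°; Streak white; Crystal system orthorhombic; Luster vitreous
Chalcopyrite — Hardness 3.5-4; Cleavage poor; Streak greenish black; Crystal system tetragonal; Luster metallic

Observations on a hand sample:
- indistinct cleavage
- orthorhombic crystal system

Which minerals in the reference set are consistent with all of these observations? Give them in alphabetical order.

Aragonite, Olivine

Indistinct cleavage — only Staurolite, Olivine, Rutile, Pyrite, Tourmaline, Cassiterite, Aragonite, Sphene, Zircon, Beryl, Chalcopyrite remain.
Orthorhombic crystal system — Olivine, Aragonite remain.
Consistent with every observation: Aragonite, Olivine.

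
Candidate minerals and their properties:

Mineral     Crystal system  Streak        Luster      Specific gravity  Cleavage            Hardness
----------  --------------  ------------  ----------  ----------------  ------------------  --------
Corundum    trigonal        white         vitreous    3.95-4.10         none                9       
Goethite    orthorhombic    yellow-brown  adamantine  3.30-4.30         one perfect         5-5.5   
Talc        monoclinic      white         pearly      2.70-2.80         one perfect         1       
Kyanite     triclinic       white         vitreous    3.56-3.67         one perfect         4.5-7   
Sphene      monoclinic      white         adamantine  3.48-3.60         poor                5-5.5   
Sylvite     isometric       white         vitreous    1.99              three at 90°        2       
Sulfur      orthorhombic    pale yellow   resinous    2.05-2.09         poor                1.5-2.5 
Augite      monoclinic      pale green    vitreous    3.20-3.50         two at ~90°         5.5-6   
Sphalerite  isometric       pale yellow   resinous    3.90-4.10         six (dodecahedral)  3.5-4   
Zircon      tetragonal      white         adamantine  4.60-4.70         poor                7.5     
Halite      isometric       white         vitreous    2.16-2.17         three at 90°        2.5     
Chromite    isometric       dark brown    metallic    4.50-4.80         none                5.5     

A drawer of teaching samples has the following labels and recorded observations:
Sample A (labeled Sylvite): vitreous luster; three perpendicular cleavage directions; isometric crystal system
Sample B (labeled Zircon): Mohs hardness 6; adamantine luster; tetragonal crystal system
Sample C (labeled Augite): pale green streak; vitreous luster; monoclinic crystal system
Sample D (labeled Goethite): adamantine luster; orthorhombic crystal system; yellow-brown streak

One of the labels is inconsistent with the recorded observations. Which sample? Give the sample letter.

B

Sample A: observations are consistent with Sylvite.
Sample B: Mohs hardness 6 is outside the reference for Zircon (hardness 7.5) — mislabeled.
Sample C: observations are consistent with Augite.
Sample D: observations are consistent with Goethite.
The mislabeled specimen is B.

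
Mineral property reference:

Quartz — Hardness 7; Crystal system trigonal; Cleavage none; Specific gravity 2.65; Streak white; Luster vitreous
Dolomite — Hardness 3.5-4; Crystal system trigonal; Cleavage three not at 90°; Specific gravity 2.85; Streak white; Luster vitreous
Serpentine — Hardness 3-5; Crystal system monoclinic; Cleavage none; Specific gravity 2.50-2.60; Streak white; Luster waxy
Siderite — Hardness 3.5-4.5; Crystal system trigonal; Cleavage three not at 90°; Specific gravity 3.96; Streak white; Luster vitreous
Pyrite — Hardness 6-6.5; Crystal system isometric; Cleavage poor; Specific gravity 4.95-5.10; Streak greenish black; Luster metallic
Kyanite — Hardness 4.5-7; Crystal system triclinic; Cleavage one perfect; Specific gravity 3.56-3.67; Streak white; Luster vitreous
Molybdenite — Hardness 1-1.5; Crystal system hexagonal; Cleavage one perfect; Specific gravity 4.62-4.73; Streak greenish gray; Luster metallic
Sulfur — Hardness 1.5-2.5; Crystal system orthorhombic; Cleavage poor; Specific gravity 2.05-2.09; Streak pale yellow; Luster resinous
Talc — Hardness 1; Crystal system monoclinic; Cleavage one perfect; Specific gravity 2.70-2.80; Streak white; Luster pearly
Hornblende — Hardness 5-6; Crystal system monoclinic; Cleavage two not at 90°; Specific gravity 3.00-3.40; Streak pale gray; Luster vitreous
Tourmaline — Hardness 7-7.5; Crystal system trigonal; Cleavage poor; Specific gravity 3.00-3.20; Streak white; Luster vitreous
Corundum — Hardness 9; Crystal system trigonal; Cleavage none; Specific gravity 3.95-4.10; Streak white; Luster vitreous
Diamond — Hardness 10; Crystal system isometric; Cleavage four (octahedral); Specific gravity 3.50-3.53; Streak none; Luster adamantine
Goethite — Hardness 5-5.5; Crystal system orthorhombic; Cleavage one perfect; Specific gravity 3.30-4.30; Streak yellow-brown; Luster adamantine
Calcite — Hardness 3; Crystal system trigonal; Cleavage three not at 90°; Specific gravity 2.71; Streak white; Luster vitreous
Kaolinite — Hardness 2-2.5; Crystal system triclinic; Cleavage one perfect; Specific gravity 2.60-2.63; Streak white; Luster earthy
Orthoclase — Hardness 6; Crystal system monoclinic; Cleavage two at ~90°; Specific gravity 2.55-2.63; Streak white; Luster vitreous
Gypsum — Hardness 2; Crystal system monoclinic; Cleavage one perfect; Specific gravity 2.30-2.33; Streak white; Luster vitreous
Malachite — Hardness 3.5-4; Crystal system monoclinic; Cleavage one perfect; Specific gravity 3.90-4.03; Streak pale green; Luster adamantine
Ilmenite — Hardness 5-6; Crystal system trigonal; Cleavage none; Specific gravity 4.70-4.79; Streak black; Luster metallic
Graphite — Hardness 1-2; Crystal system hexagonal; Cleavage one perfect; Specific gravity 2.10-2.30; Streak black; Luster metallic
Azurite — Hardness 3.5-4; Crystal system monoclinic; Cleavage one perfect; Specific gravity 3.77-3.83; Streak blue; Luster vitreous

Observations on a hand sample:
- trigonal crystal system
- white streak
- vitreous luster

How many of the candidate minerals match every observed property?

Trigonal crystal system: leaves Quartz, Dolomite, Siderite, Tourmaline, Corundum, Calcite, Ilmenite.
White streak is inconsistent with Ilmenite.
Vitreous luster: no further eliminations.
The minerals that satisfy all observations are Calcite, Corundum, Dolomite, Quartz, Siderite, Tourmaline.
That is 6 minerals.

6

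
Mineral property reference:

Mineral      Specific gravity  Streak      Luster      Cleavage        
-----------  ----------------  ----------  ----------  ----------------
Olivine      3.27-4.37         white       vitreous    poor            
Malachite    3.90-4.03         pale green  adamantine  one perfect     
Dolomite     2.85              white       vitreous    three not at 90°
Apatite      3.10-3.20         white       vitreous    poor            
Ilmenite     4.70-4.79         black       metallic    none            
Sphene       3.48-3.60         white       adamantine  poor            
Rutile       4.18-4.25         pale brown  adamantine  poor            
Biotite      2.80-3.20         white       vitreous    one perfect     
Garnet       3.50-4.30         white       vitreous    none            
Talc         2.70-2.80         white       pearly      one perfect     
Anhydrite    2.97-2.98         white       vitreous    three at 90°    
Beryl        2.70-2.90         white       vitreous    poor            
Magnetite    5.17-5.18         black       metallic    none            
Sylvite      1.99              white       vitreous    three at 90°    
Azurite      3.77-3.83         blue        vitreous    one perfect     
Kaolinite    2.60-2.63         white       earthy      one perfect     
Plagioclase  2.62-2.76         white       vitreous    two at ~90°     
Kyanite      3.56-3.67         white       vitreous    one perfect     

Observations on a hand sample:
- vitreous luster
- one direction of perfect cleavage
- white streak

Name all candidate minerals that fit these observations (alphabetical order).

Vitreous luster: only Olivine, Dolomite, Apatite, Biotite, Garnet, Anhydrite, Beryl, Sylvite, Azurite, Plagioclase, Kyanite remain.
One direction of perfect cleavage: only Biotite, Azurite, Kyanite remain.
White streak excludes Azurite.
The minerals that satisfy all observations are Biotite, Kyanite.

Biotite, Kyanite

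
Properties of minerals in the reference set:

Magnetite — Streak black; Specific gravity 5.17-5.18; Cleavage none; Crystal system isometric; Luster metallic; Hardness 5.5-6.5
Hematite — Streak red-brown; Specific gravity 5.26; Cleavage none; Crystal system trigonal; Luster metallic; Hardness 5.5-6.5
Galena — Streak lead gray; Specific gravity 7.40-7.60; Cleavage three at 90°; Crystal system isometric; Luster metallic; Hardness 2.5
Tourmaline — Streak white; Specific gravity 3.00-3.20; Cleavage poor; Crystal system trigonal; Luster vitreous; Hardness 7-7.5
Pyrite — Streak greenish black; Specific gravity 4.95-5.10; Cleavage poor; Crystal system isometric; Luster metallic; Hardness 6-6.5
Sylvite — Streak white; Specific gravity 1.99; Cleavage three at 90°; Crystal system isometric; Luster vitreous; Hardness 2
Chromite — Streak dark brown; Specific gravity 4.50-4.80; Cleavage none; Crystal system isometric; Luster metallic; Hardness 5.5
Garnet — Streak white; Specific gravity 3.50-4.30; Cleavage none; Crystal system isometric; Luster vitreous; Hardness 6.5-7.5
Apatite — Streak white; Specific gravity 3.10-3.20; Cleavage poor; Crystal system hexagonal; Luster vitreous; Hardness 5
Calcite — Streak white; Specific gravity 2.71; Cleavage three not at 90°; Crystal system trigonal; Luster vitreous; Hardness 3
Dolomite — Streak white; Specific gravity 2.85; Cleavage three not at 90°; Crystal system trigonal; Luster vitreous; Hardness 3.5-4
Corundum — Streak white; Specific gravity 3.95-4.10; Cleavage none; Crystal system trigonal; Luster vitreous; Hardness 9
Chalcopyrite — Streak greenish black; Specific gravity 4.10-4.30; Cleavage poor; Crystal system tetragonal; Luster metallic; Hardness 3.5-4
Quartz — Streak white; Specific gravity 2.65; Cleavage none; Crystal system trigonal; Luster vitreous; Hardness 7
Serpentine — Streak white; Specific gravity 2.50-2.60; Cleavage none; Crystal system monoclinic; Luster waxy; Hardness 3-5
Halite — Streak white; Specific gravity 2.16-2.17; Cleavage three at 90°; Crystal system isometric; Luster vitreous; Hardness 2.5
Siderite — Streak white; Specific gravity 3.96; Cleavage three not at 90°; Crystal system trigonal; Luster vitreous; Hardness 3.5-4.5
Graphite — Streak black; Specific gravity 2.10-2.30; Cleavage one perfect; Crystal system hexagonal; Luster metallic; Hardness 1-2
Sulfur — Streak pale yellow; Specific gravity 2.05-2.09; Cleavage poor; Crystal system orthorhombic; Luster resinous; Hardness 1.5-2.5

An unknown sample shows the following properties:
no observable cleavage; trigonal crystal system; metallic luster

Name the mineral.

No observable cleavage: leaves Magnetite, Hematite, Chromite, Garnet, Corundum, Quartz, Serpentine.
Trigonal crystal system: leaves Hematite, Corundum, Quartz.
Metallic luster: leaves Hematite.
The only mineral consistent with every observation is Hematite.

Hematite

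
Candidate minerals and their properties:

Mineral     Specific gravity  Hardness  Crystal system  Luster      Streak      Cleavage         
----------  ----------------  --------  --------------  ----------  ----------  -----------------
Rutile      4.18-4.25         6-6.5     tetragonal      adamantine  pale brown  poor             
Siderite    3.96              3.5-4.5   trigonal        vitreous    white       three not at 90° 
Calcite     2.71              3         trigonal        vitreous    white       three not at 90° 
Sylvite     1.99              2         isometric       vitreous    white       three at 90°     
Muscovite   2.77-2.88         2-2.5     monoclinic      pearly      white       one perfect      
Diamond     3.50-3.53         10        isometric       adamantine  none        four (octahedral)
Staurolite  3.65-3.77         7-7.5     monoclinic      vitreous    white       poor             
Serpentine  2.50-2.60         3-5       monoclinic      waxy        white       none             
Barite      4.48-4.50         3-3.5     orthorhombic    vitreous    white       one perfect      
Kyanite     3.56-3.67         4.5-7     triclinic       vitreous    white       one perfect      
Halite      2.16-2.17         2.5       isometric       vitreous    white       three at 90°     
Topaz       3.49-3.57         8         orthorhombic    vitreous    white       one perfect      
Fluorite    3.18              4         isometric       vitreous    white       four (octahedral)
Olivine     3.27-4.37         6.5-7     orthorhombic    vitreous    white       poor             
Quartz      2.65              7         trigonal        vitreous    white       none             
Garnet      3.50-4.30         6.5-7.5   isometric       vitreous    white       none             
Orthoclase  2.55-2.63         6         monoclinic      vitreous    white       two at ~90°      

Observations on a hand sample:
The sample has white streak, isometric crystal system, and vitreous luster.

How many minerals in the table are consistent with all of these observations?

White streak rules out Rutile, Diamond.
Isometric crystal system — Sylvite, Halite, Fluorite, Garnet remain.
Vitreous luster — every remaining candidate is consistent.
Remaining candidates: Fluorite, Garnet, Halite, Sylvite.
That is 4 minerals.

4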